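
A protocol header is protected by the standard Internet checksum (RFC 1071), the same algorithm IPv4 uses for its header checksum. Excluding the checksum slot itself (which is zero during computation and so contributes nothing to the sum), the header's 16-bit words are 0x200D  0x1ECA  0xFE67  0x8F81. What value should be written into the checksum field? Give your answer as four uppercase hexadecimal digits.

One's-complement addition (fold any carry out of bit 15 back into bit 0):
  0x200D + 0x1ECA = 0x03ED7
  0x3ED7 + 0xFE67 = 0x13D3E → wrap carry → 0x3D3F
  0x3D3F + 0x8F81 = 0x0CCC0
One's-complement sum = 0xCCC0.
Checksum = ~0xCCC0 & 0xFFFF = 0x333F.

333F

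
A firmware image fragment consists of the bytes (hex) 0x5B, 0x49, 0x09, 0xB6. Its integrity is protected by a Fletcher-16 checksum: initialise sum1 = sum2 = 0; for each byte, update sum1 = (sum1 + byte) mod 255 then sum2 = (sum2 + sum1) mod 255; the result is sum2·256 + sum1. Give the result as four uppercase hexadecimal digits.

1264

Running sums (mod 255):
  after byte 0 (0x5B): sum1=91, sum2=91
  after byte 1 (0x49): sum1=164, sum2=0
  after byte 2 (0x09): sum1=173, sum2=173
  after byte 3 (0xB6): sum1=100, sum2=18
Checksum = sum2·256 + sum1 = 18·256 + 100 = 4708 = 0x1264.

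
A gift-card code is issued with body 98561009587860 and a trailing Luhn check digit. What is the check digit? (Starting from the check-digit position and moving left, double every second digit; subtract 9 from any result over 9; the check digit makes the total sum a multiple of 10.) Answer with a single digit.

4

Partial digits right→left: 0 6 8 7 8 5 9 0 0 1 6 5 8 9
Double every second digit counting from the check-digit position (so the 1st, 3rd, 5th, ... of the partial from the right).
  doubled (with −9 where >9): 0 7 7 9 0 3 7 → sum 33
  kept as-is: 6 7 5 0 1 5 9 → sum 33
Total = 33 + 33 = 66.
Check digit = (10 − (66 mod 10)) mod 10 = 4.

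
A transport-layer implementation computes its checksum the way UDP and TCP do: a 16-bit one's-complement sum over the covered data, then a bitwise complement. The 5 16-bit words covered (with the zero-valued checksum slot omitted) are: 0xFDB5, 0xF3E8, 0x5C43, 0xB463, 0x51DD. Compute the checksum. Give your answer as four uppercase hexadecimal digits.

ABDC

One's-complement addition (fold any carry out of bit 15 back into bit 0):
  0xFDB5 + 0xF3E8 = 0x1F19D → wrap carry → 0xF19E
  0xF19E + 0x5C43 = 0x14DE1 → wrap carry → 0x4DE2
  0x4DE2 + 0xB463 = 0x10245 → wrap carry → 0x0246
  0x0246 + 0x51DD = 0x05423
One's-complement sum = 0x5423.
Checksum = ~0x5423 & 0xFFFF = 0xABDC.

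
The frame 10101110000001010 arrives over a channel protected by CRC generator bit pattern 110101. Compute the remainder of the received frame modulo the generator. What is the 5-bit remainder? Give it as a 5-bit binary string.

Modulo-2 division of 10101110000001010 by 110101:
  pos 0: 101011 XOR 110101 = 011110
  pos 1: 111101 XOR 110101 = 001000
  pos 3: 100000 XOR 110101 = 010101
  pos 4: 101010 XOR 110101 = 011111
  pos 5: 111110 XOR 110101 = 001011
  pos 7: 101100 XOR 110101 = 011001
  pos 8: 110011 XOR 110101 = 000110
  pos 11: 110010 XOR 110101 = 000111
Remainder = 00111 (nonzero — an error is detected).

00111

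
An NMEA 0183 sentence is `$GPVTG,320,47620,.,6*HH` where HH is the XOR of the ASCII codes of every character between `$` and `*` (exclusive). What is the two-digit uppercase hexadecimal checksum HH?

XOR the ASCII codes of the payload characters:
  'G' = 0x47 → acc = 0x47
  'P' = 0x50 → acc = 0x17
  'V' = 0x56 → acc = 0x41
  'T' = 0x54 → acc = 0x15
  'G' = 0x47 → acc = 0x52
  ',' = 0x2C → acc = 0x7E
  '3' = 0x33 → acc = 0x4D
  '2' = 0x32 → acc = 0x7F
  '0' = 0x30 → acc = 0x4F
  ',' = 0x2C → acc = 0x63
  '4' = 0x34 → acc = 0x57
  '7' = 0x37 → acc = 0x60
  '6' = 0x36 → acc = 0x56
  '2' = 0x32 → acc = 0x64
  '0' = 0x30 → acc = 0x54
  ',' = 0x2C → acc = 0x78
  '.' = 0x2E → acc = 0x56
  ',' = 0x2C → acc = 0x7A
  '6' = 0x36 → acc = 0x4C
Checksum = 0x4C.

4C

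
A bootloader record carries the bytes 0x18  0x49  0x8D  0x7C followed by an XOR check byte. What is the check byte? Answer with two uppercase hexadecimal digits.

A0

XOR the bytes together:
  start with 0x18
  0x18 ⊕ 0x49 = 0x51
  0x51 ⊕ 0x8D = 0xDC
  0xDC ⊕ 0x7C = 0xA0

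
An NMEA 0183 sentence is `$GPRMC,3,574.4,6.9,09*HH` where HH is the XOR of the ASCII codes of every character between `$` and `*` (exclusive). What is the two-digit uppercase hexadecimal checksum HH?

7C

XOR the ASCII codes of the payload characters:
  'G' = 0x47 → acc = 0x47
  'P' = 0x50 → acc = 0x17
  'R' = 0x52 → acc = 0x45
  'M' = 0x4D → acc = 0x08
  'C' = 0x43 → acc = 0x4B
  ',' = 0x2C → acc = 0x67
  '3' = 0x33 → acc = 0x54
  ',' = 0x2C → acc = 0x78
  '5' = 0x35 → acc = 0x4D
  '7' = 0x37 → acc = 0x7A
  '4' = 0x34 → acc = 0x4E
  '.' = 0x2E → acc = 0x60
  '4' = 0x34 → acc = 0x54
  ',' = 0x2C → acc = 0x78
  '6' = 0x36 → acc = 0x4E
  '.' = 0x2E → acc = 0x60
  '9' = 0x39 → acc = 0x59
  ',' = 0x2C → acc = 0x75
  '0' = 0x30 → acc = 0x45
  '9' = 0x39 → acc = 0x7C
Checksum = 0x7C.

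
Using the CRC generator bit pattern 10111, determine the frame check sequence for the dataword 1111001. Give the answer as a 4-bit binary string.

1000

Append 4 zeros: 11110010000. Divide by 10111 (XOR where the leading bit is 1):
  pos 0: 11110 XOR 10111 = 01001
  pos 1: 10010 XOR 10111 = 00101
  pos 3: 10110 XOR 10111 = 00001
Remainder (last 4 bits) = 1000. This is the CRC / FCS.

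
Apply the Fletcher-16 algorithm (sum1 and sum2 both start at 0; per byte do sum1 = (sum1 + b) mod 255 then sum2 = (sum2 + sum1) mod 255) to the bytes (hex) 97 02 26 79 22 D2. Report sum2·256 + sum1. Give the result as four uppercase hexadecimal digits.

B32E

Running sums (mod 255):
  after byte 0 (97): sum1=151, sum2=151
  after byte 1 (02): sum1=153, sum2=49
  after byte 2 (26): sum1=191, sum2=240
  after byte 3 (79): sum1=57, sum2=42
  after byte 4 (22): sum1=91, sum2=133
  after byte 5 (D2): sum1=46, sum2=179
Checksum = sum2·256 + sum1 = 179·256 + 46 = 45870 = 0xB32E.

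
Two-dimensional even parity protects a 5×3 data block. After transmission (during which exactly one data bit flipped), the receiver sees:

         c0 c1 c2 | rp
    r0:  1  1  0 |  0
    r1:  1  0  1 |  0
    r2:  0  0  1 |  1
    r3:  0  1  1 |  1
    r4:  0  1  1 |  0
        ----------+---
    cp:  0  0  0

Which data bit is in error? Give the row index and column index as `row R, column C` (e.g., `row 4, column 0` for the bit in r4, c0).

row 3, column 1

Recompute each row's even parity and compare to rp:
  r0: data parity 0, sent rp 0 → ok
  r1: data parity 0, sent rp 0 → ok
  r2: data parity 1, sent rp 1 → ok
  r3: data parity 0, sent rp 1 → mismatch
  r4: data parity 0, sent rp 0 → ok
Recompute each column's even parity and compare to cp:
  c0: data parity 0, sent cp 0 → ok
  c1: data parity 1, sent cp 0 → mismatch
  c2: data parity 0, sent cp 0 → ok
Exactly one row (r3) and one column (c1) fail → the flipped bit is at their intersection.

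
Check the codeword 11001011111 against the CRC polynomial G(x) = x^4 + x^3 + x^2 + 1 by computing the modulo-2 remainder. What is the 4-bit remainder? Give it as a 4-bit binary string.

0000

Modulo-2 division of 11001011111 by 11101:
  pos 0: 11001 XOR 11101 = 00100
  pos 2: 10001 XOR 11101 = 01100
  pos 3: 11001 XOR 11101 = 00100
  pos 5: 10011 XOR 11101 = 01110
  pos 6: 11101 XOR 11101 = 00000
Remainder = 0000 (zero — the frame passes the CRC check).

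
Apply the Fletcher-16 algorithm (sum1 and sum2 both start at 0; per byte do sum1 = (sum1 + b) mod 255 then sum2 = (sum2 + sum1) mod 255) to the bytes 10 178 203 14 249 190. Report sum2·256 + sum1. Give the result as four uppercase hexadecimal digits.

Running sums (mod 255):
  after byte 0 (10): sum1=10, sum2=10
  after byte 1 (178): sum1=188, sum2=198
  after byte 2 (203): sum1=136, sum2=79
  after byte 3 (14): sum1=150, sum2=229
  after byte 4 (249): sum1=144, sum2=118
  after byte 5 (190): sum1=79, sum2=197
Checksum = sum2·256 + sum1 = 197·256 + 79 = 50511 = 0xC54F.

C54F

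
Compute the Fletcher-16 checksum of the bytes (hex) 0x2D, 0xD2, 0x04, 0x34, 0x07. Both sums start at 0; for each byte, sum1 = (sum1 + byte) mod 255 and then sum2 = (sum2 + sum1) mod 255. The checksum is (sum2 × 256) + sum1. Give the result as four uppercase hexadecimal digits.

Running sums (mod 255):
  after byte 0 (0x2D): sum1=45, sum2=45
  after byte 1 (0xD2): sum1=0, sum2=45
  after byte 2 (0x04): sum1=4, sum2=49
  after byte 3 (0x34): sum1=56, sum2=105
  after byte 4 (0x07): sum1=63, sum2=168
Checksum = sum2·256 + sum1 = 168·256 + 63 = 43071 = 0xA83F.

A83F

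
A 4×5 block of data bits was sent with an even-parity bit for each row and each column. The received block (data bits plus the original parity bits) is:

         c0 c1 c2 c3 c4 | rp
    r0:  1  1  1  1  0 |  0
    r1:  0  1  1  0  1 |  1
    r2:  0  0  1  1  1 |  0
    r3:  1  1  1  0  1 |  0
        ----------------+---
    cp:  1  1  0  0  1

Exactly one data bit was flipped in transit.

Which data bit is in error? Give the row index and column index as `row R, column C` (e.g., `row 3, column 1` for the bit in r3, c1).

Recompute each row's even parity and compare to rp:
  r0: data parity 0, sent rp 0 → ok
  r1: data parity 1, sent rp 1 → ok
  r2: data parity 1, sent rp 0 → mismatch
  r3: data parity 0, sent rp 0 → ok
Recompute each column's even parity and compare to cp:
  c0: data parity 0, sent cp 1 → mismatch
  c1: data parity 1, sent cp 1 → ok
  c2: data parity 0, sent cp 0 → ok
  c3: data parity 0, sent cp 0 → ok
  c4: data parity 1, sent cp 1 → ok
Exactly one row (r2) and one column (c0) fail → the flipped bit is at their intersection.

row 2, column 0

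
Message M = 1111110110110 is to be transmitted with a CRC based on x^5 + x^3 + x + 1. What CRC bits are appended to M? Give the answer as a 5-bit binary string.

01001

Append 5 zeros: 111111011011000000. Divide by 101011 (XOR where the leading bit is 1):
  pos 0: 111111 XOR 101011 = 010100
  pos 1: 101000 XOR 101011 = 000011
  pos 5: 111101 XOR 101011 = 010110
  pos 6: 101101 XOR 101011 = 000110
  pos 9: 110000 XOR 101011 = 011011
  pos 10: 110110 XOR 101011 = 011101
  pos 11: 111010 XOR 101011 = 010001
  pos 12: 100010 XOR 101011 = 001001
Remainder (last 5 bits) = 01001. This is the CRC / FCS.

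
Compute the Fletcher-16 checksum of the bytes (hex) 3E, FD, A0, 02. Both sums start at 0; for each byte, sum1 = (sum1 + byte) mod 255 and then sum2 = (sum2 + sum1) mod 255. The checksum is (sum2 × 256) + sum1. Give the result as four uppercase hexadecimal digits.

Running sums (mod 255):
  after byte 0 (3E): sum1=62, sum2=62
  after byte 1 (FD): sum1=60, sum2=122
  after byte 2 (A0): sum1=220, sum2=87
  after byte 3 (02): sum1=222, sum2=54
Checksum = sum2·256 + sum1 = 54·256 + 222 = 14046 = 0x36DE.

36DE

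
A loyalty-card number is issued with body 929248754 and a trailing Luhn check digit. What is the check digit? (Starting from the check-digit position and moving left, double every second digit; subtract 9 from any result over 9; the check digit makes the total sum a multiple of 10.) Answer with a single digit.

4

Partial digits right→left: 4 5 7 8 4 2 9 2 9
Double every second digit counting from the check-digit position (so the 1st, 3rd, 5th, ... of the partial from the right).
  doubled (with −9 where >9): 8 5 8 9 9 → sum 39
  kept as-is: 5 8 2 2 → sum 17
Total = 39 + 17 = 56.
Check digit = (10 − (56 mod 10)) mod 10 = 4.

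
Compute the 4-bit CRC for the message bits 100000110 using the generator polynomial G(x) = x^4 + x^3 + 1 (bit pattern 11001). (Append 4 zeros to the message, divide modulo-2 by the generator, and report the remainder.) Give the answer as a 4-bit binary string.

0111

Append 4 zeros: 1000001100000. Divide by 11001 (XOR where the leading bit is 1):
  pos 0: 10000 XOR 11001 = 01001
  pos 1: 10010 XOR 11001 = 01011
  pos 2: 10111 XOR 11001 = 01110
  pos 3: 11101 XOR 11001 = 00100
  pos 5: 10000 XOR 11001 = 01001
  pos 6: 10010 XOR 11001 = 01011
  pos 7: 10110 XOR 11001 = 01111
  pos 8: 11110 XOR 11001 = 00111
Remainder (last 4 bits) = 0111. This is the CRC / FCS.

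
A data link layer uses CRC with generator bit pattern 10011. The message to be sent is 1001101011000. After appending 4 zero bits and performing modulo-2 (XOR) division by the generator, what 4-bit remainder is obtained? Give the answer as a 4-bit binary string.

1001

Append 4 zeros: 10011010110000000. Divide by 10011 (XOR where the leading bit is 1):
  pos 0: 10011 XOR 10011 = 00000
  pos 6: 10110 XOR 10011 = 00101
  pos 8: 10100 XOR 10011 = 00111
  pos 10: 11100 XOR 10011 = 01111
  pos 11: 11110 XOR 10011 = 01101
  pos 12: 11010 XOR 10011 = 01001
Remainder (last 4 bits) = 1001. This is the CRC / FCS.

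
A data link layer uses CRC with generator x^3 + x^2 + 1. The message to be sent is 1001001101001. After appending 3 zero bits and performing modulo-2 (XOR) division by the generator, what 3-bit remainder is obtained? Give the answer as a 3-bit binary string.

Append 3 zeros: 1001001101001000. Divide by 1101 (XOR where the leading bit is 1):
  pos 0: 1001 XOR 1101 = 0100
  pos 1: 1000 XOR 1101 = 0101
  pos 2: 1010 XOR 1101 = 0111
  pos 3: 1111 XOR 1101 = 0010
  pos 5: 1010 XOR 1101 = 0111
  pos 6: 1111 XOR 1101 = 0010
  pos 8: 1000 XOR 1101 = 0101
  pos 9: 1011 XOR 1101 = 0110
  pos 10: 1100 XOR 1101 = 0001
Remainder (last 3 bits) = 100. This is the CRC / FCS.

100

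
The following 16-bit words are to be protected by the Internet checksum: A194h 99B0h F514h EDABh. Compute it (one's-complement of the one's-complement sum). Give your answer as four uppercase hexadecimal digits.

E1F9

One's-complement addition (fold any carry out of bit 15 back into bit 0):
  0xA194 + 0x99B0 = 0x13B44 → wrap carry → 0x3B45
  0x3B45 + 0xF514 = 0x13059 → wrap carry → 0x305A
  0x305A + 0xEDAB = 0x11E05 → wrap carry → 0x1E06
One's-complement sum = 0x1E06.
Checksum = ~0x1E06 & 0xFFFF = 0xE1F9.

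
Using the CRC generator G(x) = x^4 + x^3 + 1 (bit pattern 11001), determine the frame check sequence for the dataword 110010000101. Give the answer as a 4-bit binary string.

Append 4 zeros: 1100100001010000. Divide by 11001 (XOR where the leading bit is 1):
  pos 0: 11001 XOR 11001 = 00000
  pos 9: 10100 XOR 11001 = 01101
  pos 10: 11010 XOR 11001 = 00011
Remainder (last 4 bits) = 0110. This is the CRC / FCS.

0110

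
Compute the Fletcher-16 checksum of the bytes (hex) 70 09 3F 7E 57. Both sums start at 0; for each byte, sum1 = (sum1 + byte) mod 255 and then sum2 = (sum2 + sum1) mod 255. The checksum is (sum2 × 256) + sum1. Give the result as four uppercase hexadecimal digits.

Running sums (mod 255):
  after byte 0 (70): sum1=112, sum2=112
  after byte 1 (09): sum1=121, sum2=233
  after byte 2 (3F): sum1=184, sum2=162
  after byte 3 (7E): sum1=55, sum2=217
  after byte 4 (57): sum1=142, sum2=104
Checksum = sum2·256 + sum1 = 104·256 + 142 = 26766 = 0x688E.

688E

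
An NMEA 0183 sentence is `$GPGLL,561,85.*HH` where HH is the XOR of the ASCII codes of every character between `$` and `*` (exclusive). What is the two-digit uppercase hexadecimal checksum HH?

XOR the ASCII codes of the payload characters:
  'G' = 0x47 → acc = 0x47
  'P' = 0x50 → acc = 0x17
  'G' = 0x47 → acc = 0x50
  'L' = 0x4C → acc = 0x1C
  'L' = 0x4C → acc = 0x50
  ',' = 0x2C → acc = 0x7C
  '5' = 0x35 → acc = 0x49
  '6' = 0x36 → acc = 0x7F
  '1' = 0x31 → acc = 0x4E
  ',' = 0x2C → acc = 0x62
  '8' = 0x38 → acc = 0x5A
  '5' = 0x35 → acc = 0x6F
  '.' = 0x2E → acc = 0x41
Checksum = 0x41.

41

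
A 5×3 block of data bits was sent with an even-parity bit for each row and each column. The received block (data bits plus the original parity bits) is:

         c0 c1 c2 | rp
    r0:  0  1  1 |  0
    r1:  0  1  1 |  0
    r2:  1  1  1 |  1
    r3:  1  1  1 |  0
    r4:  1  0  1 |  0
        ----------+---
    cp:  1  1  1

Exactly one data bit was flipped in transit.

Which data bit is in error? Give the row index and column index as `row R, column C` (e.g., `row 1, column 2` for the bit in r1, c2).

Recompute each row's even parity and compare to rp:
  r0: data parity 0, sent rp 0 → ok
  r1: data parity 0, sent rp 0 → ok
  r2: data parity 1, sent rp 1 → ok
  r3: data parity 1, sent rp 0 → mismatch
  r4: data parity 0, sent rp 0 → ok
Recompute each column's even parity and compare to cp:
  c0: data parity 1, sent cp 1 → ok
  c1: data parity 0, sent cp 1 → mismatch
  c2: data parity 1, sent cp 1 → ok
Exactly one row (r3) and one column (c1) fail → the flipped bit is at their intersection.

row 3, column 1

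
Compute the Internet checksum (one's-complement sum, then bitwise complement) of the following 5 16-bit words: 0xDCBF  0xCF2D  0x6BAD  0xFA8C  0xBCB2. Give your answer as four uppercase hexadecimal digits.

One's-complement addition (fold any carry out of bit 15 back into bit 0):
  0xDCBF + 0xCF2D = 0x1ABEC → wrap carry → 0xABED
  0xABED + 0x6BAD = 0x1179A → wrap carry → 0x179B
  0x179B + 0xFA8C = 0x11227 → wrap carry → 0x1228
  0x1228 + 0xBCB2 = 0x0CEDA
One's-complement sum = 0xCEDA.
Checksum = ~0xCEDA & 0xFFFF = 0x3125.

3125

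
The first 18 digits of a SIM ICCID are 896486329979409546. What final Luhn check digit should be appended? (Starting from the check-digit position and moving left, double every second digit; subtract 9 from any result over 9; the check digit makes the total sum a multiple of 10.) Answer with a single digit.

Partial digits right→left: 6 4 5 9 0 4 9 7 9 9 2 3 6 8 4 6 9 8
Double every second digit counting from the check-digit position (so the 1st, 3rd, 5th, ... of the partial from the right).
  doubled (with −9 where >9): 3 1 0 9 9 4 3 8 9 → sum 46
  kept as-is: 4 9 4 7 9 3 8 6 8 → sum 58
Total = 46 + 58 = 104.
Check digit = (10 − (104 mod 10)) mod 10 = 6.

6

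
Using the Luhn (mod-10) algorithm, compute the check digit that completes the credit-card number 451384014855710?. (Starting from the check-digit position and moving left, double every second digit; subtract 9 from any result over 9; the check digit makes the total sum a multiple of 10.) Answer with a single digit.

2

Partial digits right→left: 0 1 7 5 5 8 4 1 0 4 8 3 1 5 4
Double every second digit counting from the check-digit position (so the 1st, 3rd, 5th, ... of the partial from the right).
  doubled (with −9 where >9): 0 5 1 8 0 7 2 8 → sum 31
  kept as-is: 1 5 8 1 4 3 5 → sum 27
Total = 31 + 27 = 58.
Check digit = (10 − (58 mod 10)) mod 10 = 2.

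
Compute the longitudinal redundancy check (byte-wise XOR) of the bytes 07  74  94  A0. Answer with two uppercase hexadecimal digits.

47

XOR the bytes together:
  start with 0x07
  0x07 ⊕ 0x74 = 0x73
  0x73 ⊕ 0x94 = 0xE7
  0xE7 ⊕ 0xA0 = 0x47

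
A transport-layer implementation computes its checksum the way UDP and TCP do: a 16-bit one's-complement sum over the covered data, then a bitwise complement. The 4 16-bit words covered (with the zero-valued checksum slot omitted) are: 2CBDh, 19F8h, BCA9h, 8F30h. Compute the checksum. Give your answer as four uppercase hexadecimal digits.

6D70

One's-complement addition (fold any carry out of bit 15 back into bit 0):
  0x2CBD + 0x19F8 = 0x046B5
  0x46B5 + 0xBCA9 = 0x1035E → wrap carry → 0x035F
  0x035F + 0x8F30 = 0x0928F
One's-complement sum = 0x928F.
Checksum = ~0x928F & 0xFFFF = 0x6D70.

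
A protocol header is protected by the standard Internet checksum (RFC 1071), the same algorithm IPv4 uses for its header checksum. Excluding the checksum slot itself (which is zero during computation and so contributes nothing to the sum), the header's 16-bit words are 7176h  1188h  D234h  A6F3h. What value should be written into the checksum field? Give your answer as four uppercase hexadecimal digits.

One's-complement addition (fold any carry out of bit 15 back into bit 0):
  0x7176 + 0x1188 = 0x082FE
  0x82FE + 0xD234 = 0x15532 → wrap carry → 0x5533
  0x5533 + 0xA6F3 = 0x0FC26
One's-complement sum = 0xFC26.
Checksum = ~0xFC26 & 0xFFFF = 0x03D9.

03D9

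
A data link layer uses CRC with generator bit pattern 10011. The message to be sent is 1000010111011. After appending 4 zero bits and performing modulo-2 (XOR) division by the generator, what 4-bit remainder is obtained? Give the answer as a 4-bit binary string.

1101

Append 4 zeros: 10000101110110000. Divide by 10011 (XOR where the leading bit is 1):
  pos 0: 10000 XOR 10011 = 00011
  pos 3: 11101 XOR 10011 = 01110
  pos 4: 11101 XOR 10011 = 01110
  pos 5: 11101 XOR 10011 = 01110
  pos 6: 11100 XOR 10011 = 01111
  pos 7: 11111 XOR 10011 = 01100
  pos 8: 11001 XOR 10011 = 01010
  pos 9: 10100 XOR 10011 = 00111
  pos 11: 11100 XOR 10011 = 01111
  pos 12: 11110 XOR 10011 = 01101
Remainder (last 4 bits) = 1101. This is the CRC / FCS.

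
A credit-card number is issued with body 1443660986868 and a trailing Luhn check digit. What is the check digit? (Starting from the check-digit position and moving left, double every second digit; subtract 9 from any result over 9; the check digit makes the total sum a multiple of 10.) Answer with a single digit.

Partial digits right→left: 8 6 8 6 8 9 0 6 6 3 4 4 1
Double every second digit counting from the check-digit position (so the 1st, 3rd, 5th, ... of the partial from the right).
  doubled (with −9 where >9): 7 7 7 0 3 8 2 → sum 34
  kept as-is: 6 6 9 6 3 4 → sum 34
Total = 34 + 34 = 68.
Check digit = (10 − (68 mod 10)) mod 10 = 2.

2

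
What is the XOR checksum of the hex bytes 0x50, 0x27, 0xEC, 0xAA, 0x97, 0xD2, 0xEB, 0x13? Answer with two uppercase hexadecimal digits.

XOR the bytes together:
  start with 0x50
  0x50 ⊕ 0x27 = 0x77
  0x77 ⊕ 0xEC = 0x9B
  0x9B ⊕ 0xAA = 0x31
  0x31 ⊕ 0x97 = 0xA6
  0xA6 ⊕ 0xD2 = 0x74
  0x74 ⊕ 0xEB = 0x9F
  0x9F ⊕ 0x13 = 0x8C

8C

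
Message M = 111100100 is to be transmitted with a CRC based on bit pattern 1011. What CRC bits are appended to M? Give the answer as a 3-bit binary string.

Append 3 zeros: 111100100000. Divide by 1011 (XOR where the leading bit is 1):
  pos 0: 1111 XOR 1011 = 0100
  pos 1: 1000 XOR 1011 = 0011
  pos 3: 1101 XOR 1011 = 0110
  pos 4: 1100 XOR 1011 = 0111
  pos 5: 1110 XOR 1011 = 0101
  pos 6: 1010 XOR 1011 = 0001
Remainder (last 3 bits) = 100. This is the CRC / FCS.

100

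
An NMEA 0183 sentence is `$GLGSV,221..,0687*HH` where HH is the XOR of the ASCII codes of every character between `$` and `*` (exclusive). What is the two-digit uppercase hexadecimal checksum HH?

XOR the ASCII codes of the payload characters:
  'G' = 0x47 → acc = 0x47
  'L' = 0x4C → acc = 0x0B
  'G' = 0x47 → acc = 0x4C
  'S' = 0x53 → acc = 0x1F
  'V' = 0x56 → acc = 0x49
  ',' = 0x2C → acc = 0x65
  '2' = 0x32 → acc = 0x57
  '2' = 0x32 → acc = 0x65
  '1' = 0x31 → acc = 0x54
  '.' = 0x2E → acc = 0x7A
  '.' = 0x2E → acc = 0x54
  ',' = 0x2C → acc = 0x78
  '0' = 0x30 → acc = 0x48
  '6' = 0x36 → acc = 0x7E
  '8' = 0x38 → acc = 0x46
  '7' = 0x37 → acc = 0x71
Checksum = 0x71.

71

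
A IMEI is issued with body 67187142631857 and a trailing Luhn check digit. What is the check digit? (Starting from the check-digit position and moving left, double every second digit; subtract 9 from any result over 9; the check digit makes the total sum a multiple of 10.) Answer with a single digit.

4

Partial digits right→left: 7 5 8 1 3 6 2 4 1 7 8 1 7 6
Double every second digit counting from the check-digit position (so the 1st, 3rd, 5th, ... of the partial from the right).
  doubled (with −9 where >9): 5 7 6 4 2 7 5 → sum 36
  kept as-is: 5 1 6 4 7 1 6 → sum 30
Total = 36 + 30 = 66.
Check digit = (10 − (66 mod 10)) mod 10 = 4.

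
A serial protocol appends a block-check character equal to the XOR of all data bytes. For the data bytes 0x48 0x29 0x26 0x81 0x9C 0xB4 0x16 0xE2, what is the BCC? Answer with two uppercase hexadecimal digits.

1A

XOR the bytes together:
  start with 0x48
  0x48 ⊕ 0x29 = 0x61
  0x61 ⊕ 0x26 = 0x47
  0x47 ⊕ 0x81 = 0xC6
  0xC6 ⊕ 0x9C = 0x5A
  0x5A ⊕ 0xB4 = 0xEE
  0xEE ⊕ 0x16 = 0xF8
  0xF8 ⊕ 0xE2 = 0x1A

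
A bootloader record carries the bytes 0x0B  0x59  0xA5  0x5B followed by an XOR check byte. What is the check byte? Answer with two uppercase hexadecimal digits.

AC

XOR the bytes together:
  start with 0x0B
  0x0B ⊕ 0x59 = 0x52
  0x52 ⊕ 0xA5 = 0xF7
  0xF7 ⊕ 0x5B = 0xAC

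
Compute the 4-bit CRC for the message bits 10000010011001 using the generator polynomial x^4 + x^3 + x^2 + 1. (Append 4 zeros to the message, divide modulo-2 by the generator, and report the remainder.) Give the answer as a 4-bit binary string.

1011

Append 4 zeros: 100000100110010000. Divide by 11101 (XOR where the leading bit is 1):
  pos 0: 10000 XOR 11101 = 01101
  pos 1: 11010 XOR 11101 = 00111
  pos 3: 11110 XOR 11101 = 00011
  pos 6: 11011 XOR 11101 = 00110
  pos 8: 11000 XOR 11101 = 00101
  pos 10: 10110 XOR 11101 = 01011
  pos 11: 10110 XOR 11101 = 01011
  pos 12: 10110 XOR 11101 = 01011
  pos 13: 10110 XOR 11101 = 01011
Remainder (last 4 bits) = 1011. This is the CRC / FCS.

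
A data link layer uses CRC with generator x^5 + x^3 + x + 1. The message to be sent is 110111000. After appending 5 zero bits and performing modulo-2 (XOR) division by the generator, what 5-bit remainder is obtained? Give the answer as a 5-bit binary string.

Append 5 zeros: 11011100000000. Divide by 101011 (XOR where the leading bit is 1):
  pos 0: 110111 XOR 101011 = 011100
  pos 1: 111000 XOR 101011 = 010011
  pos 2: 100110 XOR 101011 = 001101
  pos 4: 110100 XOR 101011 = 011111
  pos 5: 111110 XOR 101011 = 010101
  pos 6: 101010 XOR 101011 = 000001
Remainder (last 5 bits) = 00100. This is the CRC / FCS.

00100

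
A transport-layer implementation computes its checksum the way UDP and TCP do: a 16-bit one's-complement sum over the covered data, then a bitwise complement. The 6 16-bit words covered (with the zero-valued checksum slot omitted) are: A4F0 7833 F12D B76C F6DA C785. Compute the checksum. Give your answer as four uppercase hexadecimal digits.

7BE0

One's-complement addition (fold any carry out of bit 15 back into bit 0):
  0xA4F0 + 0x7833 = 0x11D23 → wrap carry → 0x1D24
  0x1D24 + 0xF12D = 0x10E51 → wrap carry → 0x0E52
  0x0E52 + 0xB76C = 0x0C5BE
  0xC5BE + 0xF6DA = 0x1BC98 → wrap carry → 0xBC99
  0xBC99 + 0xC785 = 0x1841E → wrap carry → 0x841F
One's-complement sum = 0x841F.
Checksum = ~0x841F & 0xFFFF = 0x7BE0.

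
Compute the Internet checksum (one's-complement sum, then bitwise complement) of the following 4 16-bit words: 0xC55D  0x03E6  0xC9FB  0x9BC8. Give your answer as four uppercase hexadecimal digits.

One's-complement addition (fold any carry out of bit 15 back into bit 0):
  0xC55D + 0x03E6 = 0x0C943
  0xC943 + 0xC9FB = 0x1933E → wrap carry → 0x933F
  0x933F + 0x9BC8 = 0x12F07 → wrap carry → 0x2F08
One's-complement sum = 0x2F08.
Checksum = ~0x2F08 & 0xFFFF = 0xD0F7.

D0F7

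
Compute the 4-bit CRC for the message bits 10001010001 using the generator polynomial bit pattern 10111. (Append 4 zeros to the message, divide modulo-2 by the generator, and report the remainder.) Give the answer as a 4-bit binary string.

Append 4 zeros: 100010100010000. Divide by 10111 (XOR where the leading bit is 1):
  pos 0: 10001 XOR 10111 = 00110
  pos 2: 11001 XOR 10111 = 01110
  pos 3: 11100 XOR 10111 = 01011
  pos 4: 10110 XOR 10111 = 00001
  pos 8: 10100 XOR 10111 = 00011
Remainder (last 4 bits) = 1100. This is the CRC / FCS.

1100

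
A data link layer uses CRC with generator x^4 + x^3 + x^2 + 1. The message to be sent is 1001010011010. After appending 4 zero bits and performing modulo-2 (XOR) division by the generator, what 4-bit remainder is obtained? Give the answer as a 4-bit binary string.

Append 4 zeros: 10010100110100000. Divide by 11101 (XOR where the leading bit is 1):
  pos 0: 10010 XOR 11101 = 01111
  pos 1: 11111 XOR 11101 = 00010
  pos 4: 10001 XOR 11101 = 01100
  pos 5: 11001 XOR 11101 = 00100
  pos 7: 10001 XOR 11101 = 01100
  pos 8: 11000 XOR 11101 = 00101
  pos 10: 10100 XOR 11101 = 01001
  pos 11: 10010 XOR 11101 = 01111
  pos 12: 11110 XOR 11101 = 00011
Remainder (last 4 bits) = 0011. This is the CRC / FCS.

0011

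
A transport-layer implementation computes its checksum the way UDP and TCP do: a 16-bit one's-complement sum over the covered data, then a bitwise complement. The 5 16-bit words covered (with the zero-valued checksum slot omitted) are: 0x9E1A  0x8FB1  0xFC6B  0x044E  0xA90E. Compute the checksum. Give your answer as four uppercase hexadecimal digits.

286B

One's-complement addition (fold any carry out of bit 15 back into bit 0):
  0x9E1A + 0x8FB1 = 0x12DCB → wrap carry → 0x2DCC
  0x2DCC + 0xFC6B = 0x12A37 → wrap carry → 0x2A38
  0x2A38 + 0x044E = 0x02E86
  0x2E86 + 0xA90E = 0x0D794
One's-complement sum = 0xD794.
Checksum = ~0xD794 & 0xFFFF = 0x286B.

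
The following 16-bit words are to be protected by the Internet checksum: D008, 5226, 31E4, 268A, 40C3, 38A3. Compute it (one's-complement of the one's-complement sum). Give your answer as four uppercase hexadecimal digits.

0BFC

One's-complement addition (fold any carry out of bit 15 back into bit 0):
  0xD008 + 0x5226 = 0x1222E → wrap carry → 0x222F
  0x222F + 0x31E4 = 0x05413
  0x5413 + 0x268A = 0x07A9D
  0x7A9D + 0x40C3 = 0x0BB60
  0xBB60 + 0x38A3 = 0x0F403
One's-complement sum = 0xF403.
Checksum = ~0xF403 & 0xFFFF = 0x0BFC.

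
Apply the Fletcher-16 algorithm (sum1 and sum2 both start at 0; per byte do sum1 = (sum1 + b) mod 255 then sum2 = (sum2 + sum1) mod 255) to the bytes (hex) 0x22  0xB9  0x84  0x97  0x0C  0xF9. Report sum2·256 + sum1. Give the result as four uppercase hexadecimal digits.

Running sums (mod 255):
  after byte 0 (0x22): sum1=34, sum2=34
  after byte 1 (0xB9): sum1=219, sum2=253
  after byte 2 (0x84): sum1=96, sum2=94
  after byte 3 (0x97): sum1=247, sum2=86
  after byte 4 (0x0C): sum1=4, sum2=90
  after byte 5 (0xF9): sum1=253, sum2=88
Checksum = sum2·256 + sum1 = 88·256 + 253 = 22781 = 0x58FD.

58FD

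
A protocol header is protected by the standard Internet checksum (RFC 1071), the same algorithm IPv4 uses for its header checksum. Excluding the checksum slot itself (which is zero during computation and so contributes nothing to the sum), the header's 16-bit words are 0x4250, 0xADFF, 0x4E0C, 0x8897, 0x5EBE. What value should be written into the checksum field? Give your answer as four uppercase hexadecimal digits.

One's-complement addition (fold any carry out of bit 15 back into bit 0):
  0x4250 + 0xADFF = 0x0F04F
  0xF04F + 0x4E0C = 0x13E5B → wrap carry → 0x3E5C
  0x3E5C + 0x8897 = 0x0C6F3
  0xC6F3 + 0x5EBE = 0x125B1 → wrap carry → 0x25B2
One's-complement sum = 0x25B2.
Checksum = ~0x25B2 & 0xFFFF = 0xDA4D.

DA4D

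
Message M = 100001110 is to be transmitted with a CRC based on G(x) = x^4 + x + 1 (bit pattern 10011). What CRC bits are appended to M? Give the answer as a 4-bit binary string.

Append 4 zeros: 1000011100000. Divide by 10011 (XOR where the leading bit is 1):
  pos 0: 10000 XOR 10011 = 00011
  pos 3: 11111 XOR 10011 = 01100
  pos 4: 11000 XOR 10011 = 01011
  pos 5: 10110 XOR 10011 = 00101
  pos 7: 10100 XOR 10011 = 00111
Remainder (last 4 bits) = 1110. This is the CRC / FCS.

1110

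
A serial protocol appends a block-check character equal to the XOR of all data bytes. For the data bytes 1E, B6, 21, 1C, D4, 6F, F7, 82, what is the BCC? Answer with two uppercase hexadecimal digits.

XOR the bytes together:
  start with 0x1E
  0x1E ⊕ 0xB6 = 0xA8
  0xA8 ⊕ 0x21 = 0x89
  0x89 ⊕ 0x1C = 0x95
  0x95 ⊕ 0xD4 = 0x41
  0x41 ⊕ 0x6F = 0x2E
  0x2E ⊕ 0xF7 = 0xD9
  0xD9 ⊕ 0x82 = 0x5B

5B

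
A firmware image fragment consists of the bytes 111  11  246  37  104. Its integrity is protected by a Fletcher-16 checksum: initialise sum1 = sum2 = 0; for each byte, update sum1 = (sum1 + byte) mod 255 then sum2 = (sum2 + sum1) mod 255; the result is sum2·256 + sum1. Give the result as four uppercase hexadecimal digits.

F0FE

Running sums (mod 255):
  after byte 0 (111): sum1=111, sum2=111
  after byte 1 (11): sum1=122, sum2=233
  after byte 2 (246): sum1=113, sum2=91
  after byte 3 (37): sum1=150, sum2=241
  after byte 4 (104): sum1=254, sum2=240
Checksum = sum2·256 + sum1 = 240·256 + 254 = 61694 = 0xF0FE.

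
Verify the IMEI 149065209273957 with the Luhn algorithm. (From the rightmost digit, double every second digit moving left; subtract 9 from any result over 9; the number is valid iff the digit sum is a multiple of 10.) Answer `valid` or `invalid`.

From the right, keep odd positions and double even positions (subtract 9 from any doubled value over 9):
  doubled (positions 2,4,...): 1 6 4 0 1 0 8 → sum 20
  kept (positions 1,3,...): 7 9 7 9 2 6 9 1 → sum 50
Total = 70.
70 mod 10 = 0, so the number is valid.

valid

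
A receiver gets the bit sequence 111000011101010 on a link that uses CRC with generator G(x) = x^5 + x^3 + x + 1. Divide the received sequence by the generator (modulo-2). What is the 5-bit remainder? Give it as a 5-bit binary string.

Modulo-2 division of 111000011101010 by 101011:
  pos 0: 111000 XOR 101011 = 010011
  pos 1: 100110 XOR 101011 = 001101
  pos 3: 110111 XOR 101011 = 011100
  pos 4: 111001 XOR 101011 = 010010
  pos 5: 100100 XOR 101011 = 001111
  pos 7: 111110 XOR 101011 = 010101
  pos 8: 101011 XOR 101011 = 000000
Remainder = 00000 (zero — the frame passes the CRC check).

00000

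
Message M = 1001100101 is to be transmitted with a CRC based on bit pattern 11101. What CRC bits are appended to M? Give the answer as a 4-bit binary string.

Append 4 zeros: 10011001010000. Divide by 11101 (XOR where the leading bit is 1):
  pos 0: 10011 XOR 11101 = 01110
  pos 1: 11100 XOR 11101 = 00001
  pos 5: 10101 XOR 11101 = 01000
  pos 6: 10000 XOR 11101 = 01101
  pos 7: 11010 XOR 11101 = 00111
  pos 9: 11100 XOR 11101 = 00001
Remainder (last 4 bits) = 0001. This is the CRC / FCS.

0001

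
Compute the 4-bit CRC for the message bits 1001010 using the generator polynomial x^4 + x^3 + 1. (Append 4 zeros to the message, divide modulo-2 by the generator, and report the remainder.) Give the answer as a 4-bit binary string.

0110

Append 4 zeros: 10010100000. Divide by 11001 (XOR where the leading bit is 1):
  pos 0: 10010 XOR 11001 = 01011
  pos 1: 10111 XOR 11001 = 01110
  pos 2: 11100 XOR 11001 = 00101
  pos 4: 10100 XOR 11001 = 01101
  pos 5: 11010 XOR 11001 = 00011
Remainder (last 4 bits) = 0110. This is the CRC / FCS.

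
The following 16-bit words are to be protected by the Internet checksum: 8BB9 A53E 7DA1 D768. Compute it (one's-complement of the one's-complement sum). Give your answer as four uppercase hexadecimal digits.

79FD

One's-complement addition (fold any carry out of bit 15 back into bit 0):
  0x8BB9 + 0xA53E = 0x130F7 → wrap carry → 0x30F8
  0x30F8 + 0x7DA1 = 0x0AE99
  0xAE99 + 0xD768 = 0x18601 → wrap carry → 0x8602
One's-complement sum = 0x8602.
Checksum = ~0x8602 & 0xFFFF = 0x79FD.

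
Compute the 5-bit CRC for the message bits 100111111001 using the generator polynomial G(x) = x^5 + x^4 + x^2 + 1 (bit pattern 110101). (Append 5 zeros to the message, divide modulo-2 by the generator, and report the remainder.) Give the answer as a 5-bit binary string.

Append 5 zeros: 10011111100100000. Divide by 110101 (XOR where the leading bit is 1):
  pos 0: 100111 XOR 110101 = 010010
  pos 1: 100101 XOR 110101 = 010000
  pos 2: 100001 XOR 110101 = 010100
  pos 3: 101001 XOR 110101 = 011100
  pos 4: 111000 XOR 110101 = 001101
  pos 6: 110101 XOR 110101 = 000000
Remainder (last 5 bits) = 00000. This is the CRC / FCS.

00000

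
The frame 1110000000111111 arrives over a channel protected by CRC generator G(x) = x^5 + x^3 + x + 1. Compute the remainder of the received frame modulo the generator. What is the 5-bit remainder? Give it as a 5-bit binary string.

Modulo-2 division of 1110000000111111 by 101011:
  pos 0: 111000 XOR 101011 = 010011
  pos 1: 100110 XOR 101011 = 001101
  pos 3: 110100 XOR 101011 = 011111
  pos 4: 111110 XOR 101011 = 010101
  pos 5: 101011 XOR 101011 = 000000
Remainder = 11111 (nonzero — an error is detected).

11111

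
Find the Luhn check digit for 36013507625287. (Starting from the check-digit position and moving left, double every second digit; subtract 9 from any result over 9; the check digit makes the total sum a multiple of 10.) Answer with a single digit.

1

Partial digits right→left: 7 8 2 5 2 6 7 0 5 3 1 0 6 3
Double every second digit counting from the check-digit position (so the 1st, 3rd, 5th, ... of the partial from the right).
  doubled (with −9 where >9): 5 4 4 5 1 2 3 → sum 24
  kept as-is: 8 5 6 0 3 0 3 → sum 25
Total = 24 + 25 = 49.
Check digit = (10 − (49 mod 10)) mod 10 = 1.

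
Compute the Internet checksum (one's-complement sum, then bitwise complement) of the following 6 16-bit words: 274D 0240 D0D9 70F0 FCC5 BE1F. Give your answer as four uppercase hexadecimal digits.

D9C2

One's-complement addition (fold any carry out of bit 15 back into bit 0):
  0x274D + 0x0240 = 0x0298D
  0x298D + 0xD0D9 = 0x0FA66
  0xFA66 + 0x70F0 = 0x16B56 → wrap carry → 0x6B57
  0x6B57 + 0xFCC5 = 0x1681C → wrap carry → 0x681D
  0x681D + 0xBE1F = 0x1263C → wrap carry → 0x263D
One's-complement sum = 0x263D.
Checksum = ~0x263D & 0xFFFF = 0xD9C2.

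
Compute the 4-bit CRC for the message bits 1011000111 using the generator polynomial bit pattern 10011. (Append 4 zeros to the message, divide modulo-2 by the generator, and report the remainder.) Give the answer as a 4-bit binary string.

Append 4 zeros: 10110001110000. Divide by 10011 (XOR where the leading bit is 1):
  pos 0: 10110 XOR 10011 = 00101
  pos 2: 10100 XOR 10011 = 00111
  pos 4: 11111 XOR 10011 = 01100
  pos 5: 11001 XOR 10011 = 01010
  pos 6: 10100 XOR 10011 = 00111
  pos 8: 11100 XOR 10011 = 01111
  pos 9: 11110 XOR 10011 = 01101
Remainder (last 4 bits) = 1101. This is the CRC / FCS.

1101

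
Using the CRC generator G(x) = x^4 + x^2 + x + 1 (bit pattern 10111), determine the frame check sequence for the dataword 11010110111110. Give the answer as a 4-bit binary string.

0110

Append 4 zeros: 110101101111100000. Divide by 10111 (XOR where the leading bit is 1):
  pos 0: 11010 XOR 10111 = 01101
  pos 1: 11011 XOR 10111 = 01100
  pos 2: 11001 XOR 10111 = 01110
  pos 3: 11100 XOR 10111 = 01011
  pos 4: 10111 XOR 10111 = 00000
  pos 9: 11110 XOR 10111 = 01001
  pos 10: 10010 XOR 10111 = 00101
  pos 12: 10100 XOR 10111 = 00011
Remainder (last 4 bits) = 0110. This is the CRC / FCS.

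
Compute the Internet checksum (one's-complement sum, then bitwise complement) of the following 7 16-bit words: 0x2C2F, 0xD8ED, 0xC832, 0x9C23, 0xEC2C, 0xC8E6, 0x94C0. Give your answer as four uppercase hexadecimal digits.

One's-complement addition (fold any carry out of bit 15 back into bit 0):
  0x2C2F + 0xD8ED = 0x1051C → wrap carry → 0x051D
  0x051D + 0xC832 = 0x0CD4F
  0xCD4F + 0x9C23 = 0x16972 → wrap carry → 0x6973
  0x6973 + 0xEC2C = 0x1559F → wrap carry → 0x55A0
  0x55A0 + 0xC8E6 = 0x11E86 → wrap carry → 0x1E87
  0x1E87 + 0x94C0 = 0x0B347
One's-complement sum = 0xB347.
Checksum = ~0xB347 & 0xFFFF = 0x4CB8.

4CB8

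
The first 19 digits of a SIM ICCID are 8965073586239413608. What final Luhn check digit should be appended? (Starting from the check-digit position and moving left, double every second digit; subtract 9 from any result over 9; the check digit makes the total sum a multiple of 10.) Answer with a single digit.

Partial digits right→left: 8 0 6 3 1 4 9 3 2 6 8 5 3 7 0 5 6 9 8
Double every second digit counting from the check-digit position (so the 1st, 3rd, 5th, ... of the partial from the right).
  doubled (with −9 where >9): 7 3 2 9 4 7 6 0 3 7 → sum 48
  kept as-is: 0 3 4 3 6 5 7 5 9 → sum 42
Total = 48 + 42 = 90.
Check digit = (10 − (90 mod 10)) mod 10 = 0.

0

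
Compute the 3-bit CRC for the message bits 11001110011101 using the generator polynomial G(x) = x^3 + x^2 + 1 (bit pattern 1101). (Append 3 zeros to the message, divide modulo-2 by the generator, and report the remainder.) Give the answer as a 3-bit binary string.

110

Append 3 zeros: 11001110011101000. Divide by 1101 (XOR where the leading bit is 1):
  pos 0: 1100 XOR 1101 = 0001
  pos 3: 1111 XOR 1101 = 0010
  pos 5: 1000 XOR 1101 = 0101
  pos 6: 1011 XOR 1101 = 0110
  pos 7: 1101 XOR 1101 = 0000
  pos 11: 1010 XOR 1101 = 0111
  pos 12: 1110 XOR 1101 = 0011
Remainder (last 3 bits) = 110. This is the CRC / FCS.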